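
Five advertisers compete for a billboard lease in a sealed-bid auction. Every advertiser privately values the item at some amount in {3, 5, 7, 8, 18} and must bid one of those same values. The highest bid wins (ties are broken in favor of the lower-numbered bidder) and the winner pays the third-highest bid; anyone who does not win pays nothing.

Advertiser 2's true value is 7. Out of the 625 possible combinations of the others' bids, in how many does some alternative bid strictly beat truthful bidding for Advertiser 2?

64

Others bid (3, 3, 3, 8): truth gives 0; bid 8 gives 4 > 0. Violating.
Others bid (3, 3, 3, 18): truth gives 0; bid 18 gives 4 > 0. Violating.
Others bid (3, 3, 5, 8): truth gives 0; bid 8 gives 2 > 0. Violating.
Others bid (3, 3, 5, 18): truth gives 0; bid 18 gives 2 > 0. Violating.
Others bid (3, 3, 3, 3): truth gives 4; no alternative beats it.
Others bid (3, 3, 3, 5): truth gives 4; no alternative beats it.
(Checking all 625 profiles: 64 have a profitable deviation, 561 do not.)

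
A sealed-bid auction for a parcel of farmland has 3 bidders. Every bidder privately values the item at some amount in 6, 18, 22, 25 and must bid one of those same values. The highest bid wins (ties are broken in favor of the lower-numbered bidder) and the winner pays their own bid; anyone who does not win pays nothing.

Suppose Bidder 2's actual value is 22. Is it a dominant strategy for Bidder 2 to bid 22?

No

Consider the case where Bidder 1 bids 6 and Bidder 3 bids 6.
Truthful bid 22: wins, pays 22, utility 22 - 22 = 0.
Bid 18 instead: wins, pays 18, utility 22 - 18 = 4.
Since 4 > 0, bidding 18 is strictly better here, so truthful bidding is not dominant.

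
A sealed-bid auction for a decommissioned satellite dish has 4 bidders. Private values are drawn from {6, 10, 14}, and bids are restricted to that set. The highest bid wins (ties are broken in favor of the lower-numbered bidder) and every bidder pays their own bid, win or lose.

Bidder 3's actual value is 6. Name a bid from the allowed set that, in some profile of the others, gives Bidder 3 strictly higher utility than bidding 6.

10

Suppose Bidder 1 bids 6, Bidder 2 bids 6 and Bidder 4 bids 6.
Bid 6: loses but pays 6, utility -6.
Bid 10: wins, pays 10, utility 6 - 10 = -4.
So bidding 10 beats truth here (-4 > -6).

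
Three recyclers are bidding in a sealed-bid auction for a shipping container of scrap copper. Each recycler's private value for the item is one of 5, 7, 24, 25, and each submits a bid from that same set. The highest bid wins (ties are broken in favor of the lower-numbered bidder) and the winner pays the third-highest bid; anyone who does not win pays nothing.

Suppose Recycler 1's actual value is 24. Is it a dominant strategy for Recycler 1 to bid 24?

No

Consider the case where Recycler 2 bids 5 and Recycler 3 bids 25.
Truthful bid 24: loses, pays 0, utility 0.
Bid 25 instead: wins, pays 5, utility 24 - 5 = 19.
Since 19 > 0, bidding 25 is strictly better here, so truthful bidding is not dominant.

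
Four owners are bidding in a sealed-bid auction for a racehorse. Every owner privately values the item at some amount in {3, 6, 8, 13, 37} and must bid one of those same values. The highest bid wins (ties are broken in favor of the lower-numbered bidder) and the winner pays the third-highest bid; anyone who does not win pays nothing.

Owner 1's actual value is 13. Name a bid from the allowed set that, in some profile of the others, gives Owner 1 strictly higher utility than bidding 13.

Suppose Owner 2 bids 3, Owner 3 bids 3 and Owner 4 bids 37.
Bid 13: loses, pays 0, utility 0.
Bid 37: wins, pays 3, utility 13 - 3 = 10.
So bidding 37 beats truth here (10 > 0).

37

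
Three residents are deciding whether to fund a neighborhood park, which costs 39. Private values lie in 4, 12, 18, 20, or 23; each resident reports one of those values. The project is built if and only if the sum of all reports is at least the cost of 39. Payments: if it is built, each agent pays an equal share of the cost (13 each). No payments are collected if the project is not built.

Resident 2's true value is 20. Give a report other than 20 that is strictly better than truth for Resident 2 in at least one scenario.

23

Suppose Resident 1 reports 4 and Resident 3 reports 12.
Report 20: project not built, utility 0.
Report 23: project built, pays 13, utility 20 - 13 = 7.
So reporting 23 beats truth here (7 > 0).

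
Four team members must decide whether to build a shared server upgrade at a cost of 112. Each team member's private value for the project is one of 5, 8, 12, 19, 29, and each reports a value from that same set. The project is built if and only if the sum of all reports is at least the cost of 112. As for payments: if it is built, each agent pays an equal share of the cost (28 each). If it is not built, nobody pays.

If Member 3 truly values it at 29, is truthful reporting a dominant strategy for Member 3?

Check each profile of the others' reports and compare truth against every alternative report.
Others report (29, 29, 29): truth gives 1, best alternative gives 0.
Others report (5, 5, 5): truth gives 0, best alternative gives 0.
Others report (5, 5, 8): truth gives 0, best alternative gives 0.
Others report (5, 5, 12): truth gives 0, best alternative gives 0.
Others report (5, 5, 19): truth gives 0, best alternative gives 0.
Others report (5, 5, 29): truth gives 0, best alternative gives 0.
(Remaining 119 profiles checked similarly; truth is weakly best in each.)
In every case the truthful report is at least as good as any alternative, so it is a dominant strategy.

Yes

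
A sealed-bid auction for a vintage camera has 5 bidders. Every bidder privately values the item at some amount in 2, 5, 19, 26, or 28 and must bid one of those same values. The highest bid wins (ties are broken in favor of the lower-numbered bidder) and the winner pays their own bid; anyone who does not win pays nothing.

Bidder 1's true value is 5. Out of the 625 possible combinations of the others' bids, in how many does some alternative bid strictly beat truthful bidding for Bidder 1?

Others bid (2, 2, 2, 2): truth gives 0; bid 2 gives 3 > 0. Violating.
Others bid (2, 2, 2, 5): truth gives 0; no alternative beats it.
Others bid (2, 2, 2, 19): truth gives 0; no alternative beats it.
(Checking all 625 profiles: 1 has a profitable deviation, 624 do not.)

1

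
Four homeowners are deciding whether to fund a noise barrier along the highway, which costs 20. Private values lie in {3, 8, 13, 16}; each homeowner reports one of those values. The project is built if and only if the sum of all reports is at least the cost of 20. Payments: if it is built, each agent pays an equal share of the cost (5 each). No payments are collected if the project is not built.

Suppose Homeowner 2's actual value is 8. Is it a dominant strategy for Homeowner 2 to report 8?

No

Consider the case where Homeowner 1 reports 3, Homeowner 3 reports 3 and Homeowner 4 reports 3.
Truthful report 8: project not built, utility 0.
Report 13 instead: project built, pays 5, utility 8 - 5 = 3.
Since 3 > 0, reporting 13 is strictly better here, so truthful reporting is not dominant.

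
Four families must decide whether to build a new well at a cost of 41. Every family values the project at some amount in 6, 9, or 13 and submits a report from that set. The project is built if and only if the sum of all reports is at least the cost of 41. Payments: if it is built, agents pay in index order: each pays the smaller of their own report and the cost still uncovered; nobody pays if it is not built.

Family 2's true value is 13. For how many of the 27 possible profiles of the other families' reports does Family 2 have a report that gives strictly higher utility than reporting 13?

7

Others report (6, 13, 13): truth gives 0; report 9 gives 4 > 0. Violating.
Others report (9, 13, 13): truth gives 0; report 6 gives 7 > 0. Violating.
Others report (13, 6, 13): truth gives 0; report 9 gives 4 > 0. Violating.
Others report (13, 9, 13): truth gives 0; report 6 gives 7 > 0. Violating.
Others report (6, 6, 6): truth gives 0; no alternative beats it.
Others report (6, 6, 9): truth gives 0; no alternative beats it.
(Checking all 27 profiles: 7 have a profitable deviation, 20 do not.)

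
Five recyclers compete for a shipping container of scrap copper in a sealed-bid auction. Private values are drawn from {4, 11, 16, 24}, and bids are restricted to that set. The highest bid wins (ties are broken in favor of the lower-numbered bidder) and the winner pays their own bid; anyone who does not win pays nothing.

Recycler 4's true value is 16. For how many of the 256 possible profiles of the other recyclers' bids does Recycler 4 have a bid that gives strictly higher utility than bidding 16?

Others bid (4, 4, 4, 4): truth gives 0; bid 11 gives 5 > 0. Violating.
Others bid (4, 4, 4, 11): truth gives 0; bid 11 gives 5 > 0. Violating.
Others bid (4, 4, 4, 16): truth gives 0; no alternative beats it.
Others bid (4, 4, 4, 24): truth gives 0; no alternative beats it.
(Checking all 256 profiles: 2 have a profitable deviation, 254 do not.)

2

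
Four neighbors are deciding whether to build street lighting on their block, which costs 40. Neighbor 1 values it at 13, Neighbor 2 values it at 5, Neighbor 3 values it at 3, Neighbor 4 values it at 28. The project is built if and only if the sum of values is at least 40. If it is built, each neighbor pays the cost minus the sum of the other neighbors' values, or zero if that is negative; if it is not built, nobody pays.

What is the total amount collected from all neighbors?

23

Total value 49 ≥ cost 40, so it is built.
Neighbor 1: others sum to 36; max(0, 40 - 36) = 4.
Neighbor 2: others sum to 44; max(0, 40 - 44) = 0.
Neighbor 3: others sum to 46; max(0, 40 - 46) = 0.
Neighbor 4: others sum to 21; max(0, 40 - 21) = 19.
Total collected = 4 + 0 + 0 + 19 = 23.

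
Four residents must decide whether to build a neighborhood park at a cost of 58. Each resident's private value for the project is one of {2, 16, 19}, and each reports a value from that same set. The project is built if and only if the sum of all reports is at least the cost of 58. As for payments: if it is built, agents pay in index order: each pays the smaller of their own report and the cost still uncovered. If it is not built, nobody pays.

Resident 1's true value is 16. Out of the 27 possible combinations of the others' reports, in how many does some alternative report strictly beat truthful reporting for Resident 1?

1

Others report (19, 19, 19): truth gives 0; report 2 gives 14 > 0. Violating.
Others report (2, 2, 2): truth gives 0; no alternative beats it.
Others report (2, 2, 16): truth gives 0; no alternative beats it.
(Checking all 27 profiles: 1 has a profitable deviation, 26 do not.)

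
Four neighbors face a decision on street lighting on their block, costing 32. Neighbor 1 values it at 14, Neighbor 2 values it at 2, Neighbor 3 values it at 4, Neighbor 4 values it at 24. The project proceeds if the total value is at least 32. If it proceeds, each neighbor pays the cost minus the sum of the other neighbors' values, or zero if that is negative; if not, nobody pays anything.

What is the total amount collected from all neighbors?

14

Total value 44 ≥ cost 32, so it is built.
Neighbor 1: others sum to 30; max(0, 32 - 30) = 2.
Neighbor 2: others sum to 42; max(0, 32 - 42) = 0.
Neighbor 3: others sum to 40; max(0, 32 - 40) = 0.
Neighbor 4: others sum to 20; max(0, 32 - 20) = 12.
Total collected = 2 + 0 + 0 + 12 = 14.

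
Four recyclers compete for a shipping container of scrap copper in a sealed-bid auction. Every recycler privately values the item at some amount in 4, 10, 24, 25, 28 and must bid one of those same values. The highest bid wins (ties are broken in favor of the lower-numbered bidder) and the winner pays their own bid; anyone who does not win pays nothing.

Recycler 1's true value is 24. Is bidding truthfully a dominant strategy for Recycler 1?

Consider the case where Recycler 2 bids 4, Recycler 3 bids 4 and Recycler 4 bids 4.
Truthful bid 24: wins, pays 24, utility 24 - 24 = 0.
Bid 4 instead: wins, pays 4, utility 24 - 4 = 20.
Since 20 > 0, bidding 4 is strictly better here, so truthful bidding is not dominant.

No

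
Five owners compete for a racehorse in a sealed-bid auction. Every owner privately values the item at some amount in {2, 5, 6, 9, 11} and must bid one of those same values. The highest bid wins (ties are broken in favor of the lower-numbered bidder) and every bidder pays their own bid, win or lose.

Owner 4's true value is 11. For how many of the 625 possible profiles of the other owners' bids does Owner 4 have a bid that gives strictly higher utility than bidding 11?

413

Others bid (2, 2, 2, 2): truth gives 0; bid 5 gives 6 > 0. Violating.
Others bid (2, 2, 2, 5): truth gives 0; bid 5 gives 6 > 0. Violating.
Others bid (2, 2, 2, 6): truth gives 0; bid 6 gives 5 > 0. Violating.
Others bid (2, 2, 2, 9): truth gives 0; bid 9 gives 2 > 0. Violating.
Others bid (2, 2, 2, 11): truth gives 0; no alternative beats it.
Others bid (2, 2, 5, 11): truth gives 0; no alternative beats it.
(Checking all 625 profiles: 413 have a profitable deviation, 212 do not.)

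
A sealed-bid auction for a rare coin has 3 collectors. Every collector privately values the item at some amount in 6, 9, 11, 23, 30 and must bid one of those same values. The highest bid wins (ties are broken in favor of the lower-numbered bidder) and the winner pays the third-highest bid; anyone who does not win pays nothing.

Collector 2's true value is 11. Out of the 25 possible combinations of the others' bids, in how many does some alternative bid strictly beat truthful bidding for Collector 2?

Others bid (6, 23): truth gives 0; bid 23 gives 5 > 0. Violating.
Others bid (6, 30): truth gives 0; bid 30 gives 5 > 0. Violating.
Others bid (9, 23): truth gives 0; bid 23 gives 2 > 0. Violating.
Others bid (9, 30): truth gives 0; bid 30 gives 2 > 0. Violating.
Others bid (6, 6): truth gives 5; no alternative beats it.
Others bid (6, 9): truth gives 5; no alternative beats it.
(Checking all 25 profiles: 8 have a profitable deviation, 17 do not.)

8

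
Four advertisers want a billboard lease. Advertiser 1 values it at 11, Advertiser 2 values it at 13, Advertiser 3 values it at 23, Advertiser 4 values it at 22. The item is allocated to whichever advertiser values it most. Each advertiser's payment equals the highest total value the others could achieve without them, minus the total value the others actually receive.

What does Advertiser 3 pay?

22

Advertiser 3 has the highest value and receives the item.
Without Advertiser 3, the item would go to the next-highest value, 22, so the others could achieve 22.
With Advertiser 3 present and winning, the others receive nothing, so their total is 0.
Payment = 22 - 0 = 22.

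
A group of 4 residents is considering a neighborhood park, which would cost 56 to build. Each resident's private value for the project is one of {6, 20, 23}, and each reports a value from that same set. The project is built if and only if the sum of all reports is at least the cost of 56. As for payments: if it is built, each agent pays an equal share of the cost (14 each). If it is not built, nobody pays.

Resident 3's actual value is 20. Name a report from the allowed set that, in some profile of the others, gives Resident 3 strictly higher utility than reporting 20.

23

Suppose Resident 1 reports 6, Resident 2 reports 6 and Resident 4 reports 23.
Report 20: project not built, utility 0.
Report 23: project built, pays 14, utility 20 - 14 = 6.
So reporting 23 beats truth here (6 > 0).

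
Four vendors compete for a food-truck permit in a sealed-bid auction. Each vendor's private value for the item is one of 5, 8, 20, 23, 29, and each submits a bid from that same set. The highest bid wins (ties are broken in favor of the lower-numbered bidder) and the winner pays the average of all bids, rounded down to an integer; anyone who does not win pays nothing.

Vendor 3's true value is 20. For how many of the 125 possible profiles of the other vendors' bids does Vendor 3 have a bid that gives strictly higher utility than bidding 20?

Others bid (5, 5, 5): truth gives 12; bid 8 gives 15 > 12. Violating.
Others bid (5, 5, 8): truth gives 11; bid 8 gives 14 > 11. Violating.
Others bid (5, 5, 23): truth gives 0; bid 23 gives 6 > 0. Violating.
Others bid (5, 5, 29): truth gives 0; bid 29 gives 3 > 0. Violating.
Others bid (5, 5, 20): truth gives 8; no alternative beats it.
Others bid (5, 8, 5): truth gives 11; no alternative beats it.
(Checking all 125 profiles: 40 have a profitable deviation, 85 do not.)

40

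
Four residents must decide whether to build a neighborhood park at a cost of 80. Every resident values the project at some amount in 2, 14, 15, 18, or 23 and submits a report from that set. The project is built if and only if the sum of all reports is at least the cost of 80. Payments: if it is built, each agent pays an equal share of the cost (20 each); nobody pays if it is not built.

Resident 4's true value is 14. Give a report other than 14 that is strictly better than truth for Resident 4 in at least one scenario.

Suppose Resident 1 reports 23, Resident 2 reports 23 and Resident 3 reports 23.
Report 14: project built, pays 20, utility 14 - 20 = -6.
Report 2: project not built, utility 0.
So reporting 2 beats truth here (0 > -6).

2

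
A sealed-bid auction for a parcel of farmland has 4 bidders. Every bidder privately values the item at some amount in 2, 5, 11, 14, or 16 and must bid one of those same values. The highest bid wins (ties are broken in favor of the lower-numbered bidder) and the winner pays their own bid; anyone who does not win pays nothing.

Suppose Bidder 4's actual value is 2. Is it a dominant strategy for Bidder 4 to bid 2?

Check each profile of the others' bids and compare truth against every alternative bid.
Others bid (2, 2, 2): truth gives 0, best alternative gives -3.
Others bid (2, 2, 5): truth gives 0, best alternative gives 0.
Others bid (2, 2, 11): truth gives 0, best alternative gives 0.
Others bid (2, 2, 14): truth gives 0, best alternative gives 0.
Others bid (2, 2, 16): truth gives 0, best alternative gives 0.
Others bid (2, 5, 2): truth gives 0, best alternative gives 0.
(Remaining 119 profiles checked similarly; truth is weakly best in each.)
In every case the truthful bid is at least as good as any alternative, so it is a dominant strategy.

Yes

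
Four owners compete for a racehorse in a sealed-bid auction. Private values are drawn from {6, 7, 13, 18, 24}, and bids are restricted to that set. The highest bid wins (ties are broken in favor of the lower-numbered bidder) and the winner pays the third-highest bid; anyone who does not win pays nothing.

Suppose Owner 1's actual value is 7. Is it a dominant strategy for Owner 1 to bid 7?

Consider the case where Owner 2 bids 6, Owner 3 bids 6 and Owner 4 bids 13.
Truthful bid 7: loses, pays 0, utility 0.
Bid 13 instead: wins, pays 6, utility 7 - 6 = 1.
Since 1 > 0, bidding 13 is strictly better here, so truthful bidding is not dominant.

No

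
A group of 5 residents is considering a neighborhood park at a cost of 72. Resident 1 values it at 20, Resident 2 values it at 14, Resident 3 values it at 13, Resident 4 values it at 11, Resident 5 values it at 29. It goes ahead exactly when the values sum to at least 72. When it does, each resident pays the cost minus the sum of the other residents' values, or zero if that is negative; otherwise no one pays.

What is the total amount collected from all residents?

19

Total value 87 ≥ cost 72, so it is built.
Resident 1: others sum to 67; max(0, 72 - 67) = 5.
Resident 2: others sum to 73; max(0, 72 - 73) = 0.
Resident 3: others sum to 74; max(0, 72 - 74) = 0.
Resident 4: others sum to 76; max(0, 72 - 76) = 0.
Resident 5: others sum to 58; max(0, 72 - 58) = 14.
Total collected = 5 + 0 + 0 + 0 + 14 = 19.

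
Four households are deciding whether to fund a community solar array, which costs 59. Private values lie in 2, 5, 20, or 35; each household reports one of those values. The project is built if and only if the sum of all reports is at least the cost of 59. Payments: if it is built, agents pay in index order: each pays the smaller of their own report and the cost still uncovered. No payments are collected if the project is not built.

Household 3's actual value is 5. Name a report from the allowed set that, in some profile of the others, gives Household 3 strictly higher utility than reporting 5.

Suppose Household 1 reports 2, Household 2 reports 20 and Household 4 reports 35.
Report 5: project built, pays 5, utility 5 - 5 = 0.
Report 2: project built, pays 2, utility 5 - 2 = 3.
So reporting 2 beats truth here (3 > 0).

2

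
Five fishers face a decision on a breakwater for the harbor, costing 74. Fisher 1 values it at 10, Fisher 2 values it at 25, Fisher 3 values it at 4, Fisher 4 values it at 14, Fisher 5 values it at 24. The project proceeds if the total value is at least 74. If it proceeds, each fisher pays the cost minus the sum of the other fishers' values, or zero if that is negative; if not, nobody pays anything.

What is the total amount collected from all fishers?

Total value 77 ≥ cost 74, so it is built.
Fisher 1: others sum to 67; max(0, 74 - 67) = 7.
Fisher 2: others sum to 52; max(0, 74 - 52) = 22.
Fisher 3: others sum to 73; max(0, 74 - 73) = 1.
Fisher 4: others sum to 63; max(0, 74 - 63) = 11.
Fisher 5: others sum to 53; max(0, 74 - 53) = 21.
Total collected = 7 + 22 + 1 + 11 + 21 = 62.

62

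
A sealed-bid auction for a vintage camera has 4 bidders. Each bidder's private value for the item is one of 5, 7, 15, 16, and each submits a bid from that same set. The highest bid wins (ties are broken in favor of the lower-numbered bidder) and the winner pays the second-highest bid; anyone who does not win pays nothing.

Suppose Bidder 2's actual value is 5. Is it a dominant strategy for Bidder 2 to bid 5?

Check each profile of the others' bids and compare truth against every alternative bid.
Others bid (5, 5, 7): truth gives 0, best alternative gives -2.
Others bid (5, 7, 5): truth gives 0, best alternative gives -2.
Others bid (5, 7, 7): truth gives 0, best alternative gives -2.
Others bid (5, 5, 5): truth gives 0, best alternative gives 0.
Others bid (5, 5, 15): truth gives 0, best alternative gives 0.
Others bid (5, 5, 16): truth gives 0, best alternative gives 0.
(Remaining 58 profiles checked similarly; truth is weakly best in each.)
In every case the truthful bid is at least as good as any alternative, so it is a dominant strategy.

Yes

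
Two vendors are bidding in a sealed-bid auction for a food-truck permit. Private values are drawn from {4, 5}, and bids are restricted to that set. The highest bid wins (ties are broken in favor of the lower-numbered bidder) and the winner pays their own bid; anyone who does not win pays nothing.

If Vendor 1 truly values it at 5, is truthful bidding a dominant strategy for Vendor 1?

No

Consider the case where Vendor 2 bids 4.
Truthful bid 5: wins, pays 5, utility 5 - 5 = 0.
Bid 4 instead: wins, pays 4, utility 5 - 4 = 1.
Since 1 > 0, bidding 4 is strictly better here, so truthful bidding is not dominant.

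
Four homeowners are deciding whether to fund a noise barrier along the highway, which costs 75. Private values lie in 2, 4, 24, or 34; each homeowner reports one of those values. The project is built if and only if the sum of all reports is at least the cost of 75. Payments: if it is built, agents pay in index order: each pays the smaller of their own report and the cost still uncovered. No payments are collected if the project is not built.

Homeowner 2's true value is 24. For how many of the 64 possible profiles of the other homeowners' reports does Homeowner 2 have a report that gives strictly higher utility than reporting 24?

11

Others report (4, 34, 34): truth gives 0; report 4 gives 20 > 0. Violating.
Others report (24, 24, 24): truth gives 0; report 4 gives 20 > 0. Violating.
Others report (24, 24, 34): truth gives 0; report 2 gives 22 > 0. Violating.
Others report (24, 34, 24): truth gives 0; report 2 gives 22 > 0. Violating.
Others report (2, 2, 2): truth gives 0; no alternative beats it.
Others report (2, 2, 4): truth gives 0; no alternative beats it.
(Checking all 64 profiles: 11 have a profitable deviation, 53 do not.)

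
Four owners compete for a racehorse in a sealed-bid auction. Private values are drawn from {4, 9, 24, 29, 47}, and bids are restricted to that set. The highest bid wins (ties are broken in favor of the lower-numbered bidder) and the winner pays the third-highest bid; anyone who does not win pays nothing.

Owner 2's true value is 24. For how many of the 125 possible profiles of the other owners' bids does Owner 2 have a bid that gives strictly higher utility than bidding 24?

24

Others bid (4, 4, 29): truth gives 0; bid 29 gives 20 > 0. Violating.
Others bid (4, 4, 47): truth gives 0; bid 47 gives 20 > 0. Violating.
Others bid (4, 9, 29): truth gives 0; bid 29 gives 15 > 0. Violating.
Others bid (4, 9, 47): truth gives 0; bid 47 gives 15 > 0. Violating.
Others bid (4, 4, 4): truth gives 20; no alternative beats it.
Others bid (4, 4, 9): truth gives 20; no alternative beats it.
(Checking all 125 profiles: 24 have a profitable deviation, 101 do not.)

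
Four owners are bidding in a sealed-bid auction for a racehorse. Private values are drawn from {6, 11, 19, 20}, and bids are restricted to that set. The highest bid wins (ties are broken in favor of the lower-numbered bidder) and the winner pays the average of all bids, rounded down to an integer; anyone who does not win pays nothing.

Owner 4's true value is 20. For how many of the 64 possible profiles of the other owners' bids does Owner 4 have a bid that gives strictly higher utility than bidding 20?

4

Others bid (6, 6, 6): truth gives 11; bid 11 gives 13 > 11. Violating.
Others bid (6, 11, 11): truth gives 8; bid 19 gives 9 > 8. Violating.
Others bid (11, 6, 11): truth gives 8; bid 19 gives 9 > 8. Violating.
Others bid (11, 11, 6): truth gives 8; bid 19 gives 9 > 8. Violating.
Others bid (6, 6, 11): truth gives 10; no alternative beats it.
Others bid (6, 6, 19): truth gives 8; no alternative beats it.
(Checking all 64 profiles: 4 have a profitable deviation, 60 do not.)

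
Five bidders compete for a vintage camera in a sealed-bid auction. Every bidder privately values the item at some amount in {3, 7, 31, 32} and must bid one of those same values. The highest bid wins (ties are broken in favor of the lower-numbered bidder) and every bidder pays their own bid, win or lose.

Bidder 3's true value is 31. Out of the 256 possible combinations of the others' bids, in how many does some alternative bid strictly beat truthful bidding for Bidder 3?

224

Others bid (3, 3, 3, 3): truth gives 0; bid 7 gives 24 > 0. Violating.
Others bid (3, 3, 3, 7): truth gives 0; bid 7 gives 24 > 0. Violating.
Others bid (3, 3, 3, 32): truth gives -31; bid 32 gives -1 > -31. Violating.
Others bid (3, 3, 7, 3): truth gives 0; bid 7 gives 24 > 0. Violating.
Others bid (3, 3, 3, 31): truth gives 0; no alternative beats it.
Others bid (3, 3, 7, 31): truth gives 0; no alternative beats it.
(Checking all 256 profiles: 224 have a profitable deviation, 32 do not.)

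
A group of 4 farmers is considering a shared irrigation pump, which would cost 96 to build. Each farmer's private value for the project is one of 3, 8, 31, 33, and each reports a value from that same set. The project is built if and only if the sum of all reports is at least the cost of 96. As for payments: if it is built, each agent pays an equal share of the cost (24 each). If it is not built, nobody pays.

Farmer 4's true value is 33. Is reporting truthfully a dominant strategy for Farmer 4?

Yes

Check each profile of the others' reports and compare truth against every alternative report.
Others report (3, 31, 31): truth gives 9, best alternative gives 9.
Others report (3, 31, 33): truth gives 9, best alternative gives 9.
Others report (3, 33, 31): truth gives 9, best alternative gives 9.
Others report (3, 33, 33): truth gives 9, best alternative gives 9.
Others report (8, 31, 31): truth gives 9, best alternative gives 9.
Others report (8, 31, 33): truth gives 9, best alternative gives 9.
(Remaining 58 profiles checked similarly; truth is weakly best in each.)
In every case the truthful report is at least as good as any alternative, so it is a dominant strategy.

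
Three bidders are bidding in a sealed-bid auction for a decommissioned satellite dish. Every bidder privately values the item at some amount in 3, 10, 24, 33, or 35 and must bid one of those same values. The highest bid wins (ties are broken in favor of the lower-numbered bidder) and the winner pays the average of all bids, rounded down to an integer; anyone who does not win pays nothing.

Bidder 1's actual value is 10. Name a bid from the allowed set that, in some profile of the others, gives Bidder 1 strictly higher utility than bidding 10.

Suppose Bidder 2 bids 3 and Bidder 3 bids 3.
Bid 10: wins, pays 5, utility 10 - 5 = 5.
Bid 3: wins, pays 3, utility 10 - 3 = 7.
So bidding 3 beats truth here (7 > 5).

3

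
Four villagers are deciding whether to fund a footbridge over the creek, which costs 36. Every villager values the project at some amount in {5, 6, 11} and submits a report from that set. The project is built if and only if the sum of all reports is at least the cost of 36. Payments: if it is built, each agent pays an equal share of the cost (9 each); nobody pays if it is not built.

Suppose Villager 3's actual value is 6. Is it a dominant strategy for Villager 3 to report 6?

Check each profile of the others' reports and compare truth against every alternative report.
Others report (11, 11, 11): truth gives -3, best alternative gives -3.
Others report (5, 5, 5): truth gives 0, best alternative gives 0.
Others report (5, 5, 6): truth gives 0, best alternative gives 0.
Others report (5, 5, 11): truth gives 0, best alternative gives 0.
Others report (5, 6, 5): truth gives 0, best alternative gives 0.
Others report (5, 6, 6): truth gives 0, best alternative gives 0.
(Remaining 21 profiles checked similarly; truth is weakly best in each.)
In every case the truthful report is at least as good as any alternative, so it is a dominant strategy.

Yes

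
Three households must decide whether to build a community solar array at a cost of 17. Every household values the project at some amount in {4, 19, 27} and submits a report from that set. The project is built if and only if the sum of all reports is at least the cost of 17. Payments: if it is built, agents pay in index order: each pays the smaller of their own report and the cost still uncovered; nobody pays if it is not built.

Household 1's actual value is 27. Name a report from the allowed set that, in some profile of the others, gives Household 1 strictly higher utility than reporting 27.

Suppose Household 2 reports 4 and Household 3 reports 19.
Report 27: project built, pays 17, utility 27 - 17 = 10.
Report 4: project built, pays 4, utility 27 - 4 = 23.
So reporting 4 beats truth here (23 > 10).

4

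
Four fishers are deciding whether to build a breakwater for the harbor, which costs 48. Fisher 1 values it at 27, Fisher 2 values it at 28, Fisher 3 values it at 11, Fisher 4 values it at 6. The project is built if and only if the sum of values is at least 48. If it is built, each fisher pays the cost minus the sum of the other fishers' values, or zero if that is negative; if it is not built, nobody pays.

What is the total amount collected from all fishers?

7

Total value 72 ≥ cost 48, so it is built.
Fisher 1: others sum to 45; max(0, 48 - 45) = 3.
Fisher 2: others sum to 44; max(0, 48 - 44) = 4.
Fisher 3: others sum to 61; max(0, 48 - 61) = 0.
Fisher 4: others sum to 66; max(0, 48 - 66) = 0.
Total collected = 3 + 4 + 0 + 0 = 7.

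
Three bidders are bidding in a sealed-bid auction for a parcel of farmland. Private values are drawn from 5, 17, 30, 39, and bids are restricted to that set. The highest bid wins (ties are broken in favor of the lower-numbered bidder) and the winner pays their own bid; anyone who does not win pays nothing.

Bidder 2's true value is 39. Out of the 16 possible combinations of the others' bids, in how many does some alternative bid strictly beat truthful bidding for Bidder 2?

6

Others bid (5, 5): truth gives 0; bid 17 gives 22 > 0. Violating.
Others bid (5, 17): truth gives 0; bid 17 gives 22 > 0. Violating.
Others bid (5, 30): truth gives 0; bid 30 gives 9 > 0. Violating.
Others bid (17, 5): truth gives 0; bid 30 gives 9 > 0. Violating.
Others bid (5, 39): truth gives 0; no alternative beats it.
Others bid (17, 39): truth gives 0; no alternative beats it.
(Checking all 16 profiles: 6 have a profitable deviation, 10 do not.)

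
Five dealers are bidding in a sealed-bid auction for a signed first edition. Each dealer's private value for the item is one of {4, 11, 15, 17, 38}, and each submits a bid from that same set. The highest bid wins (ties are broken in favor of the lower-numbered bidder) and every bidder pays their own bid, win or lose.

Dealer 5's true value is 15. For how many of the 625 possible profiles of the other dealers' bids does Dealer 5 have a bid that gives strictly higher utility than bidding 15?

610

Others bid (4, 4, 4, 4): truth gives 0; bid 11 gives 4 > 0. Violating.
Others bid (4, 4, 4, 15): truth gives -15; bid 17 gives -2 > -15. Violating.
Others bid (4, 4, 4, 17): truth gives -15; bid 4 gives -4 > -15. Violating.
Others bid (4, 4, 4, 38): truth gives -15; bid 4 gives -4 > -15. Violating.
Others bid (4, 4, 4, 11): truth gives 0; no alternative beats it.
Others bid (4, 4, 11, 4): truth gives 0; no alternative beats it.
(Checking all 625 profiles: 610 have a profitable deviation, 15 do not.)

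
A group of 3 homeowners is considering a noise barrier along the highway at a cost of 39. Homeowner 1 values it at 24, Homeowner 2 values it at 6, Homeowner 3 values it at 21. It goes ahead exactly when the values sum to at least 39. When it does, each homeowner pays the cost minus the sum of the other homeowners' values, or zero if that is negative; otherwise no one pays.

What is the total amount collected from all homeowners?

21

Total value 51 ≥ cost 39, so it is built.
Homeowner 1: others sum to 27; max(0, 39 - 27) = 12.
Homeowner 2: others sum to 45; max(0, 39 - 45) = 0.
Homeowner 3: others sum to 30; max(0, 39 - 30) = 9.
Total collected = 12 + 0 + 9 = 21.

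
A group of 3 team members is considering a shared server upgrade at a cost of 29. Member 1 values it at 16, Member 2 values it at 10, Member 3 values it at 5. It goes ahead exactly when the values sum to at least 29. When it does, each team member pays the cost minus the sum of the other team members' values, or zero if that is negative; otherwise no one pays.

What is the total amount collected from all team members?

Total value 31 ≥ cost 29, so it is built.
Member 1: others sum to 15; max(0, 29 - 15) = 14.
Member 2: others sum to 21; max(0, 29 - 21) = 8.
Member 3: others sum to 26; max(0, 29 - 26) = 3.
Total collected = 14 + 8 + 3 = 25.

25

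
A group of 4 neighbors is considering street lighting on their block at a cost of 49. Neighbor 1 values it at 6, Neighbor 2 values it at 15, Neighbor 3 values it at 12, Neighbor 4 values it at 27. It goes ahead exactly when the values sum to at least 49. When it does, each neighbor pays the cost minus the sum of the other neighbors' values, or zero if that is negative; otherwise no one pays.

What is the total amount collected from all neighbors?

21

Total value 60 ≥ cost 49, so it is built.
Neighbor 1: others sum to 54; max(0, 49 - 54) = 0.
Neighbor 2: others sum to 45; max(0, 49 - 45) = 4.
Neighbor 3: others sum to 48; max(0, 49 - 48) = 1.
Neighbor 4: others sum to 33; max(0, 49 - 33) = 16.
Total collected = 0 + 4 + 1 + 16 = 21.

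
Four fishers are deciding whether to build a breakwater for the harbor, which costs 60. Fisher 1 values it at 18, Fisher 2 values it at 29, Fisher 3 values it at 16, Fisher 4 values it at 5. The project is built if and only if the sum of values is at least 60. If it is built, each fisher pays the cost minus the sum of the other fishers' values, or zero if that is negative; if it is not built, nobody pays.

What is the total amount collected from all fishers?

39

Total value 68 ≥ cost 60, so it is built.
Fisher 1: others sum to 50; max(0, 60 - 50) = 10.
Fisher 2: others sum to 39; max(0, 60 - 39) = 21.
Fisher 3: others sum to 52; max(0, 60 - 52) = 8.
Fisher 4: others sum to 63; max(0, 60 - 63) = 0.
Total collected = 10 + 21 + 8 + 0 = 39.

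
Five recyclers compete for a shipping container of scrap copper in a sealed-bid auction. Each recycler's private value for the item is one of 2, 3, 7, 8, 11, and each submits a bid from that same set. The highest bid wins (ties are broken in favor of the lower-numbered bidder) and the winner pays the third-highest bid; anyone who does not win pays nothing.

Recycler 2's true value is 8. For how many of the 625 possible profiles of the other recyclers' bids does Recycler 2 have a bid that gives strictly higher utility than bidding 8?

108

Others bid (2, 2, 2, 11): truth gives 0; bid 11 gives 6 > 0. Violating.
Others bid (2, 2, 3, 11): truth gives 0; bid 11 gives 5 > 0. Violating.
Others bid (2, 2, 7, 11): truth gives 0; bid 11 gives 1 > 0. Violating.
Others bid (2, 2, 11, 2): truth gives 0; bid 11 gives 6 > 0. Violating.
Others bid (2, 2, 2, 2): truth gives 6; no alternative beats it.
Others bid (2, 2, 2, 3): truth gives 6; no alternative beats it.
(Checking all 625 profiles: 108 have a profitable deviation, 517 do not.)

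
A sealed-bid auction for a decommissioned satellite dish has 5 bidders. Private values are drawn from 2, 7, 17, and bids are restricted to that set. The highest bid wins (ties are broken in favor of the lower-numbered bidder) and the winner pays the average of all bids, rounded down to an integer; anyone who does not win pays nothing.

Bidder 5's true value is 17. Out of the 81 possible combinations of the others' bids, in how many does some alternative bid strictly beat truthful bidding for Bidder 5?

Others bid (2, 2, 2, 2): truth gives 12; bid 7 gives 14 > 12. Violating.
Others bid (2, 2, 2, 7): truth gives 11; no alternative beats it.
Others bid (2, 2, 2, 17): truth gives 0; no alternative beats it.
(Checking all 81 profiles: 1 has a profitable deviation, 80 do not.)

1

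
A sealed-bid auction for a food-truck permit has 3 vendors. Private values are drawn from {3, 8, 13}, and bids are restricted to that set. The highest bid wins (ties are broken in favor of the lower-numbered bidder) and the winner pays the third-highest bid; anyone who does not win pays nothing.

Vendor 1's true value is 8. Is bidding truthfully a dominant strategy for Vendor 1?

No

Consider the case where Vendor 2 bids 3 and Vendor 3 bids 13.
Truthful bid 8: loses, pays 0, utility 0.
Bid 13 instead: wins, pays 3, utility 8 - 3 = 5.
Since 5 > 0, bidding 13 is strictly better here, so truthful bidding is not dominant.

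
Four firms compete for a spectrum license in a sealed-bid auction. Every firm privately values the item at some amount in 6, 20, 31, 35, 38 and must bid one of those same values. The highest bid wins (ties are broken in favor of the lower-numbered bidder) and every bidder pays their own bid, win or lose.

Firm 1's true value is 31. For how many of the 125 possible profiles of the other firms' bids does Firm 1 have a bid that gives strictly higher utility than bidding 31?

Others bid (6, 6, 6): truth gives 0; bid 6 gives 25 > 0. Violating.
Others bid (6, 6, 20): truth gives 0; bid 20 gives 11 > 0. Violating.
Others bid (6, 6, 35): truth gives -31; bid 35 gives -4 > -31. Violating.
Others bid (6, 6, 38): truth gives -31; bid 6 gives -6 > -31. Violating.
Others bid (6, 6, 31): truth gives 0; no alternative beats it.
Others bid (6, 20, 31): truth gives 0; no alternative beats it.
(Checking all 125 profiles: 106 have a profitable deviation, 19 do not.)

106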